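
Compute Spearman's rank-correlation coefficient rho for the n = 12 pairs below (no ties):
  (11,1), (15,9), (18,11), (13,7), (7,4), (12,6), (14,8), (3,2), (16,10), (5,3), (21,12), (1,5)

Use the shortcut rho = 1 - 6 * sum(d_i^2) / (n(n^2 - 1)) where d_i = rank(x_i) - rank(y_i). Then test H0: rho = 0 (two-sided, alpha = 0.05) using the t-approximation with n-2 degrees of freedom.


Step 1: Rank x and y separately (midranks; no ties here).
rank(x): 11->5, 15->9, 18->11, 13->7, 7->4, 12->6, 14->8, 3->2, 16->10, 5->3, 21->12, 1->1
rank(y): 1->1, 9->9, 11->11, 7->7, 4->4, 6->6, 8->8, 2->2, 10->10, 3->3, 12->12, 5->5
Step 2: d_i = R_x(i) - R_y(i); compute d_i^2.
  (5-1)^2=16, (9-9)^2=0, (11-11)^2=0, (7-7)^2=0, (4-4)^2=0, (6-6)^2=0, (8-8)^2=0, (2-2)^2=0, (10-10)^2=0, (3-3)^2=0, (12-12)^2=0, (1-5)^2=16
sum(d^2) = 32.
Step 3: rho = 1 - 6*32 / (12*(12^2 - 1)) = 1 - 192/1716 = 0.888112.
Step 4: Under H0, t = rho * sqrt((n-2)/(1-rho^2)) = 6.1103 ~ t(10).
Step 5: Two-sided p-value from the t-distribution with 10 df = 0.000114.
Step 6: alpha = 0.05. reject H0.

rho = 0.8881, p = 0.000114, reject H0 at alpha = 0.05.


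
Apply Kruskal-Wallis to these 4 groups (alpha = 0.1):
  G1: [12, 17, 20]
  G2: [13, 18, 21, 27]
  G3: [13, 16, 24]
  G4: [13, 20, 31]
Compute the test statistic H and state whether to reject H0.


Step 1: Combine all N = 13 observations and assign midranks.
sorted (value, group, rank): (12,G1,1), (13,G2,3), (13,G3,3), (13,G4,3), (16,G3,5), (17,G1,6), (18,G2,7), (20,G1,8.5), (20,G4,8.5), (21,G2,10), (24,G3,11), (27,G2,12), (31,G4,13)
Step 2: Sum ranks within each group.
R_1 = 15.5 (n_1 = 3)
R_2 = 32 (n_2 = 4)
R_3 = 19 (n_3 = 3)
R_4 = 24.5 (n_4 = 3)
Step 3: H = 12/(N(N+1)) * sum(R_i^2/n_i) - 3(N+1)
     = 12/(13*14) * (15.5^2/3 + 32^2/4 + 19^2/3 + 24.5^2/3) - 3*14
     = 0.065934 * 656.5 - 42
     = 1.285714.
Step 4: Ties present; correction factor C = 1 - 30/(13^3 - 13) = 0.986264. Corrected H = 1.285714 / 0.986264 = 1.303621.
Step 5: Under H0, H ~ chi^2(3); p-value = 0.728273.
Step 6: alpha = 0.1. fail to reject H0.

H = 1.3036, df = 3, p = 0.728273, fail to reject H0.


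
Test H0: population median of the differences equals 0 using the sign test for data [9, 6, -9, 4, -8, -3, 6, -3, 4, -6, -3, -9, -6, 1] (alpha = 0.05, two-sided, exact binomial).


Step 1: Discard zero differences. Original n = 14; n_eff = number of nonzero differences = 14.
Nonzero differences (with sign): +9, +6, -9, +4, -8, -3, +6, -3, +4, -6, -3, -9, -6, +1
Step 2: Count signs: positive = 6, negative = 8.
Step 3: Under H0: P(positive) = 0.5, so the number of positives S ~ Bin(14, 0.5).
Step 4: Two-sided exact p-value = sum of Bin(14,0.5) probabilities at or below the observed probability = 0.790527.
Step 5: alpha = 0.05. fail to reject H0.

n_eff = 14, pos = 6, neg = 8, p = 0.790527, fail to reject H0.


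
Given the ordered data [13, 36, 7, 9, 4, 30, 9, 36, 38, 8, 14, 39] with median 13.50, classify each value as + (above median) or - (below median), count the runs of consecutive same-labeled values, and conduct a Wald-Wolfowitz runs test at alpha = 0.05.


Step 1: Compute median = 13.50; label A = above, B = below.
Labels in order: BABBBABAABAA  (n_A = 6, n_B = 6)
Step 2: Count runs R = 8.
Step 3: Under H0 (random ordering), E[R] = 2*n_A*n_B/(n_A+n_B) + 1 = 2*6*6/12 + 1 = 7.0000.
        Var[R] = 2*n_A*n_B*(2*n_A*n_B - n_A - n_B) / ((n_A+n_B)^2 * (n_A+n_B-1)) = 4320/1584 = 2.7273.
        SD[R] = 1.6514.
Step 4: Continuity-corrected z = (R - 0.5 - E[R]) / SD[R] = (8 - 0.5 - 7.0000) / 1.6514 = 0.3028.
Step 5: Two-sided p-value via normal approximation = 2*(1 - Phi(|z|)) = 0.762069.
Step 6: alpha = 0.05. fail to reject H0.

R = 8, z = 0.3028, p = 0.762069, fail to reject H0.


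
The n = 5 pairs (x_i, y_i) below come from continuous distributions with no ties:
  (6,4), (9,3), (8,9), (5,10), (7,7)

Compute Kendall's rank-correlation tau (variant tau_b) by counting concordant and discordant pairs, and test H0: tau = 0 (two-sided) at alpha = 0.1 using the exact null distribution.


Step 1: Enumerate the 10 unordered pairs (i,j) with i<j and classify each by sign(x_j-x_i) * sign(y_j-y_i).
  (1,2):dx=+3,dy=-1->D; (1,3):dx=+2,dy=+5->C; (1,4):dx=-1,dy=+6->D; (1,5):dx=+1,dy=+3->C
  (2,3):dx=-1,dy=+6->D; (2,4):dx=-4,dy=+7->D; (2,5):dx=-2,dy=+4->D; (3,4):dx=-3,dy=+1->D
  (3,5):dx=-1,dy=-2->C; (4,5):dx=+2,dy=-3->D
Step 2: C = 3, D = 7, total pairs = 10.
Step 3: tau = (C - D)/(n(n-1)/2) = (3 - 7)/10 = -0.400000.
Step 4: Exact two-sided p-value (enumerate n! = 120 permutations of y under H0): p = 0.483333.
Step 5: alpha = 0.1. fail to reject H0.

tau_b = -0.4000 (C=3, D=7), p = 0.483333, fail to reject H0.


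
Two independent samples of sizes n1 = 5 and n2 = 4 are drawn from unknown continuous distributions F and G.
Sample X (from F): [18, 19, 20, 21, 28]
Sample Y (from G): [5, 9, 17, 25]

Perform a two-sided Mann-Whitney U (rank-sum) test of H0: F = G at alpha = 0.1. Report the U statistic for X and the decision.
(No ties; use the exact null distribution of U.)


Step 1: Combine and sort all 9 observations; assign midranks.
sorted (value, group): (5,Y), (9,Y), (17,Y), (18,X), (19,X), (20,X), (21,X), (25,Y), (28,X)
ranks: 5->1, 9->2, 17->3, 18->4, 19->5, 20->6, 21->7, 25->8, 28->9
Step 2: Rank sum for X: R1 = 4 + 5 + 6 + 7 + 9 = 31.
Step 3: U_X = R1 - n1(n1+1)/2 = 31 - 5*6/2 = 31 - 15 = 16.
       U_Y = n1*n2 - U_X = 20 - 16 = 4.
Step 4: No ties, so the exact null distribution of U (based on enumerating the C(9,5) = 126 equally likely rank assignments) gives the two-sided p-value.
Step 5: p-value = 0.190476; compare to alpha = 0.1. fail to reject H0.

U_X = 16, p = 0.190476, fail to reject H0 at alpha = 0.1.


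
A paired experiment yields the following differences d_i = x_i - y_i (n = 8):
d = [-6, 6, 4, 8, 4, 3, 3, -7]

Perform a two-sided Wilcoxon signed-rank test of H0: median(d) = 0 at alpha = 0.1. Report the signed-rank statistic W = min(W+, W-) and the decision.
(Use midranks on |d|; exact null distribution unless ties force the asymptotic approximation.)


Step 1: Drop any zero differences (none here) and take |d_i|.
|d| = [6, 6, 4, 8, 4, 3, 3, 7]
Step 2: Midrank |d_i| (ties get averaged ranks).
ranks: |6|->5.5, |6|->5.5, |4|->3.5, |8|->8, |4|->3.5, |3|->1.5, |3|->1.5, |7|->7
Step 3: Attach original signs; sum ranks with positive sign and with negative sign.
W+ = 5.5 + 3.5 + 8 + 3.5 + 1.5 + 1.5 = 23.5
W- = 5.5 + 7 = 12.5
(Check: W+ + W- = 36 should equal n(n+1)/2 = 36.)
Step 4: Test statistic W = min(W+, W-) = 12.5.
Step 5: Ties in |d|, so use the tie-corrected normal approximation.
        E[W] = n(n+1)/4 = 8*9/4 = 18.
        Tie groups: |d|=3 (t=2), |d|=4 (t=2), |d|=6 (t=2); sum(t^3 - t) = 18.
        Var[W] = n(n+1)(2n+1)/24 - sum(t^3-t)/48 = 1224/24 - 18/48 = 50.625.
        z = (W - E[W]) / sqrt(Var[W]) = (12.5 - 18) / 7.1151 = -0.7730.
        Two-sided p = 2*Phi(z) = 0.439522.
Step 6: alpha = 0.1. fail to reject H0.

W+ = 23.5, W- = 12.5, W = min = 12.5, p = 0.439522, fail to reject H0.


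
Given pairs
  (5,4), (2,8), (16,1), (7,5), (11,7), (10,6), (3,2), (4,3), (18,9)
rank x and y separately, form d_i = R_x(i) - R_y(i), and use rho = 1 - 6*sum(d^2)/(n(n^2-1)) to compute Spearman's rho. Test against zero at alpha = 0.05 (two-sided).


Step 1: Rank x and y separately (midranks; no ties here).
rank(x): 5->4, 2->1, 16->8, 7->5, 11->7, 10->6, 3->2, 4->3, 18->9
rank(y): 4->4, 8->8, 1->1, 5->5, 7->7, 6->6, 2->2, 3->3, 9->9
Step 2: d_i = R_x(i) - R_y(i); compute d_i^2.
  (4-4)^2=0, (1-8)^2=49, (8-1)^2=49, (5-5)^2=0, (7-7)^2=0, (6-6)^2=0, (2-2)^2=0, (3-3)^2=0, (9-9)^2=0
sum(d^2) = 98.
Step 3: rho = 1 - 6*98 / (9*(9^2 - 1)) = 1 - 588/720 = 0.183333.
Step 4: Under H0, t = rho * sqrt((n-2)/(1-rho^2)) = 0.4934 ~ t(7).
Step 5: Two-sided p-value from the t-distribution with 7 df = 0.636820.
Step 6: alpha = 0.05. fail to reject H0.

rho = 0.1833, p = 0.636820, fail to reject H0 at alpha = 0.05.


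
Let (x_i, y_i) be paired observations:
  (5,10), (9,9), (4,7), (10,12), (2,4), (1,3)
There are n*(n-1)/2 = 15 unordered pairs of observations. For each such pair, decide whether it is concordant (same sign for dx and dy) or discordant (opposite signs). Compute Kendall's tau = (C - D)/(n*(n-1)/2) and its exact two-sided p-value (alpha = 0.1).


Step 1: Enumerate the 15 unordered pairs (i,j) with i<j and classify each by sign(x_j-x_i) * sign(y_j-y_i).
  (1,2):dx=+4,dy=-1->D; (1,3):dx=-1,dy=-3->C; (1,4):dx=+5,dy=+2->C; (1,5):dx=-3,dy=-6->C
  (1,6):dx=-4,dy=-7->C; (2,3):dx=-5,dy=-2->C; (2,4):dx=+1,dy=+3->C; (2,5):dx=-7,dy=-5->C
  (2,6):dx=-8,dy=-6->C; (3,4):dx=+6,dy=+5->C; (3,5):dx=-2,dy=-3->C; (3,6):dx=-3,dy=-4->C
  (4,5):dx=-8,dy=-8->C; (4,6):dx=-9,dy=-9->C; (5,6):dx=-1,dy=-1->C
Step 2: C = 14, D = 1, total pairs = 15.
Step 3: tau = (C - D)/(n(n-1)/2) = (14 - 1)/15 = 0.866667.
Step 4: Exact two-sided p-value (enumerate n! = 720 permutations of y under H0): p = 0.016667.
Step 5: alpha = 0.1. reject H0.

tau_b = 0.8667 (C=14, D=1), p = 0.016667, reject H0.


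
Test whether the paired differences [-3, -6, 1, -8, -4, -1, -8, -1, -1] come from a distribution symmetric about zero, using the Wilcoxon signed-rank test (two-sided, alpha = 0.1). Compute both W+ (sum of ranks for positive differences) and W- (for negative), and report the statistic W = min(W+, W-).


Step 1: Drop any zero differences (none here) and take |d_i|.
|d| = [3, 6, 1, 8, 4, 1, 8, 1, 1]
Step 2: Midrank |d_i| (ties get averaged ranks).
ranks: |3|->5, |6|->7, |1|->2.5, |8|->8.5, |4|->6, |1|->2.5, |8|->8.5, |1|->2.5, |1|->2.5
Step 3: Attach original signs; sum ranks with positive sign and with negative sign.
W+ = 2.5 = 2.5
W- = 5 + 7 + 8.5 + 6 + 2.5 + 8.5 + 2.5 + 2.5 = 42.5
(Check: W+ + W- = 45 should equal n(n+1)/2 = 45.)
Step 4: Test statistic W = min(W+, W-) = 2.5.
Step 5: Ties in |d|, so use the tie-corrected normal approximation.
        E[W] = n(n+1)/4 = 9*10/4 = 22.5.
        Tie groups: |d|=1 (t=4), |d|=8 (t=2); sum(t^3 - t) = 66.
        Var[W] = n(n+1)(2n+1)/24 - sum(t^3-t)/48 = 1710/24 - 66/48 = 69.875.
        z = (W - E[W]) / sqrt(Var[W]) = (2.5 - 22.5) / 8.3591 = -2.3926.
        Two-sided p = 2*Phi(z) = 0.016730.
Step 6: alpha = 0.1. reject H0.

W+ = 2.5, W- = 42.5, W = min = 2.5, p = 0.016730, reject H0.


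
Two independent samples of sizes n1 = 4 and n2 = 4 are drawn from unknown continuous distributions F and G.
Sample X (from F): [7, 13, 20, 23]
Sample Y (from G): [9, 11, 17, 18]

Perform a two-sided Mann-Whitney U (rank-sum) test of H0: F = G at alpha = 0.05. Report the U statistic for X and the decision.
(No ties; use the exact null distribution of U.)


Step 1: Combine and sort all 8 observations; assign midranks.
sorted (value, group): (7,X), (9,Y), (11,Y), (13,X), (17,Y), (18,Y), (20,X), (23,X)
ranks: 7->1, 9->2, 11->3, 13->4, 17->5, 18->6, 20->7, 23->8
Step 2: Rank sum for X: R1 = 1 + 4 + 7 + 8 = 20.
Step 3: U_X = R1 - n1(n1+1)/2 = 20 - 4*5/2 = 20 - 10 = 10.
       U_Y = n1*n2 - U_X = 16 - 10 = 6.
Step 4: No ties, so the exact null distribution of U (based on enumerating the C(8,4) = 70 equally likely rank assignments) gives the two-sided p-value.
Step 5: p-value = 0.685714; compare to alpha = 0.05. fail to reject H0.

U_X = 10, p = 0.685714, fail to reject H0 at alpha = 0.05.


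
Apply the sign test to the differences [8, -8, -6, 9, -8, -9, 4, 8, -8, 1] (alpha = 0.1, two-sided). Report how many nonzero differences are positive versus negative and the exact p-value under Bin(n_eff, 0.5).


Step 1: Discard zero differences. Original n = 10; n_eff = number of nonzero differences = 10.
Nonzero differences (with sign): +8, -8, -6, +9, -8, -9, +4, +8, -8, +1
Step 2: Count signs: positive = 5, negative = 5.
Step 3: Under H0: P(positive) = 0.5, so the number of positives S ~ Bin(10, 0.5).
Step 4: Two-sided exact p-value = sum of Bin(10,0.5) probabilities at or below the observed probability = 1.000000.
Step 5: alpha = 0.1. fail to reject H0.

n_eff = 10, pos = 5, neg = 5, p = 1.000000, fail to reject H0.


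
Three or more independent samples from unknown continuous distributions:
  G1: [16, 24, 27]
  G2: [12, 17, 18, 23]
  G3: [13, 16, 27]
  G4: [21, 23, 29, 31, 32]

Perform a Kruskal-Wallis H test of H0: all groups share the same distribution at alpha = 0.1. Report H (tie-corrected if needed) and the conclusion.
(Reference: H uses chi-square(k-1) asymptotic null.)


Step 1: Combine all N = 15 observations and assign midranks.
sorted (value, group, rank): (12,G2,1), (13,G3,2), (16,G1,3.5), (16,G3,3.5), (17,G2,5), (18,G2,6), (21,G4,7), (23,G2,8.5), (23,G4,8.5), (24,G1,10), (27,G1,11.5), (27,G3,11.5), (29,G4,13), (31,G4,14), (32,G4,15)
Step 2: Sum ranks within each group.
R_1 = 25 (n_1 = 3)
R_2 = 20.5 (n_2 = 4)
R_3 = 17 (n_3 = 3)
R_4 = 57.5 (n_4 = 5)
Step 3: H = 12/(N(N+1)) * sum(R_i^2/n_i) - 3(N+1)
     = 12/(15*16) * (25^2/3 + 20.5^2/4 + 17^2/3 + 57.5^2/5) - 3*16
     = 0.050000 * 1070.98 - 48
     = 5.548958.
Step 4: Ties present; correction factor C = 1 - 18/(15^3 - 15) = 0.994643. Corrected H = 5.548958 / 0.994643 = 5.578845.
Step 5: Under H0, H ~ chi^2(3); p-value = 0.133998.
Step 6: alpha = 0.1. fail to reject H0.

H = 5.5788, df = 3, p = 0.133998, fail to reject H0.


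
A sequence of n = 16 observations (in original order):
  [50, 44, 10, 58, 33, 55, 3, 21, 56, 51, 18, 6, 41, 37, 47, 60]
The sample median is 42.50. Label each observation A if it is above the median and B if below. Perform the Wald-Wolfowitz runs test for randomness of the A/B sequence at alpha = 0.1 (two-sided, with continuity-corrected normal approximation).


Step 1: Compute median = 42.50; label A = above, B = below.
Labels in order: AABABABBAABBBBAA  (n_A = 8, n_B = 8)
Step 2: Count runs R = 9.
Step 3: Under H0 (random ordering), E[R] = 2*n_A*n_B/(n_A+n_B) + 1 = 2*8*8/16 + 1 = 9.0000.
        Var[R] = 2*n_A*n_B*(2*n_A*n_B - n_A - n_B) / ((n_A+n_B)^2 * (n_A+n_B-1)) = 14336/3840 = 3.7333.
        SD[R] = 1.9322.
Step 4: R = E[R], so z = 0 with no continuity correction.
Step 5: Two-sided p-value via normal approximation = 2*(1 - Phi(|z|)) = 1.000000.
Step 6: alpha = 0.1. fail to reject H0.

R = 9, z = 0.0000, p = 1.000000, fail to reject H0.


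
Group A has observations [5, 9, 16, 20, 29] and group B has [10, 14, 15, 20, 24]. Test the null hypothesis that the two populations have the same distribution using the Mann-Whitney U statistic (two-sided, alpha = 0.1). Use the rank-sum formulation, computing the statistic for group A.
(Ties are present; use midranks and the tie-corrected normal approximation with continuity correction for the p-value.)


Step 1: Combine and sort all 10 observations; assign midranks.
sorted (value, group): (5,X), (9,X), (10,Y), (14,Y), (15,Y), (16,X), (20,X), (20,Y), (24,Y), (29,X)
ranks: 5->1, 9->2, 10->3, 14->4, 15->5, 16->6, 20->7.5, 20->7.5, 24->9, 29->10
Step 2: Rank sum for X: R1 = 1 + 2 + 6 + 7.5 + 10 = 26.5.
Step 3: U_X = R1 - n1(n1+1)/2 = 26.5 - 5*6/2 = 26.5 - 15 = 11.5.
       U_Y = n1*n2 - U_X = 25 - 11.5 = 13.5.
Step 4: Ties are present, so use the tie-corrected normal approximation (with continuity correction) for the p-value.
Step 5: p-value = 0.916563; compare to alpha = 0.1. fail to reject H0.

U_X = 11.5, p = 0.916563, fail to reject H0 at alpha = 0.1.


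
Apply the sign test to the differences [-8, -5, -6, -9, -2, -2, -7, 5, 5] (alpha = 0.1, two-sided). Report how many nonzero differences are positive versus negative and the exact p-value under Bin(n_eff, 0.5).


Step 1: Discard zero differences. Original n = 9; n_eff = number of nonzero differences = 9.
Nonzero differences (with sign): -8, -5, -6, -9, -2, -2, -7, +5, +5
Step 2: Count signs: positive = 2, negative = 7.
Step 3: Under H0: P(positive) = 0.5, so the number of positives S ~ Bin(9, 0.5).
Step 4: Two-sided exact p-value = sum of Bin(9,0.5) probabilities at or below the observed probability = 0.179688.
Step 5: alpha = 0.1. fail to reject H0.

n_eff = 9, pos = 2, neg = 7, p = 0.179688, fail to reject H0.


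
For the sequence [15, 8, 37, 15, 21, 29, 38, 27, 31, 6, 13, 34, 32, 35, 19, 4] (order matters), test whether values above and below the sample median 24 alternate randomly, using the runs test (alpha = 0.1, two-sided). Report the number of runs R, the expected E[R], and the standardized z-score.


Step 1: Compute median = 24; label A = above, B = below.
Labels in order: BBABBAAAABBAAABB  (n_A = 8, n_B = 8)
Step 2: Count runs R = 7.
Step 3: Under H0 (random ordering), E[R] = 2*n_A*n_B/(n_A+n_B) + 1 = 2*8*8/16 + 1 = 9.0000.
        Var[R] = 2*n_A*n_B*(2*n_A*n_B - n_A - n_B) / ((n_A+n_B)^2 * (n_A+n_B-1)) = 14336/3840 = 3.7333.
        SD[R] = 1.9322.
Step 4: Continuity-corrected z = (R + 0.5 - E[R]) / SD[R] = (7 + 0.5 - 9.0000) / 1.9322 = -0.7763.
Step 5: Two-sided p-value via normal approximation = 2*(1 - Phi(|z|)) = 0.437558.
Step 6: alpha = 0.1. fail to reject H0.

R = 7, z = -0.7763, p = 0.437558, fail to reject H0.


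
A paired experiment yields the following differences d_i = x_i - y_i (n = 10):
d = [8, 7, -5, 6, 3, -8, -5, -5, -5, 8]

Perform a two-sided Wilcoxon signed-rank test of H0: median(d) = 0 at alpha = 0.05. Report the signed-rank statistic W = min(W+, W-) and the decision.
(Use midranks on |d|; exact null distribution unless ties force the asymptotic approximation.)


Step 1: Drop any zero differences (none here) and take |d_i|.
|d| = [8, 7, 5, 6, 3, 8, 5, 5, 5, 8]
Step 2: Midrank |d_i| (ties get averaged ranks).
ranks: |8|->9, |7|->7, |5|->3.5, |6|->6, |3|->1, |8|->9, |5|->3.5, |5|->3.5, |5|->3.5, |8|->9
Step 3: Attach original signs; sum ranks with positive sign and with negative sign.
W+ = 9 + 7 + 6 + 1 + 9 = 32
W- = 3.5 + 9 + 3.5 + 3.5 + 3.5 = 23
(Check: W+ + W- = 55 should equal n(n+1)/2 = 55.)
Step 4: Test statistic W = min(W+, W-) = 23.
Step 5: Ties in |d|, so use the tie-corrected normal approximation.
        E[W] = n(n+1)/4 = 10*11/4 = 27.5.
        Tie groups: |d|=5 (t=4), |d|=8 (t=3); sum(t^3 - t) = 84.
        Var[W] = n(n+1)(2n+1)/24 - sum(t^3-t)/48 = 2310/24 - 84/48 = 94.5.
        z = (W - E[W]) / sqrt(Var[W]) = (23 - 27.5) / 9.7211 = -0.4629.
        Two-sided p = 2*Phi(z) = 0.643429.
Step 6: alpha = 0.05. fail to reject H0.

W+ = 32, W- = 23, W = min = 23, p = 0.643429, fail to reject H0.


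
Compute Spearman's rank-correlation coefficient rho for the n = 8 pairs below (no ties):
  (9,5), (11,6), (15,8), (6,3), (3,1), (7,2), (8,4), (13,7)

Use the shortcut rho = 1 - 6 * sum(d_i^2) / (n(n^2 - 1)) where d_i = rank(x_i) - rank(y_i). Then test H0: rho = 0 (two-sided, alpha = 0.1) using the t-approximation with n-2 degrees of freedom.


Step 1: Rank x and y separately (midranks; no ties here).
rank(x): 9->5, 11->6, 15->8, 6->2, 3->1, 7->3, 8->4, 13->7
rank(y): 5->5, 6->6, 8->8, 3->3, 1->1, 2->2, 4->4, 7->7
Step 2: d_i = R_x(i) - R_y(i); compute d_i^2.
  (5-5)^2=0, (6-6)^2=0, (8-8)^2=0, (2-3)^2=1, (1-1)^2=0, (3-2)^2=1, (4-4)^2=0, (7-7)^2=0
sum(d^2) = 2.
Step 3: rho = 1 - 6*2 / (8*(8^2 - 1)) = 1 - 12/504 = 0.976190.
Step 4: Under H0, t = rho * sqrt((n-2)/(1-rho^2)) = 11.0235 ~ t(6).
Step 5: Two-sided p-value from the t-distribution with 6 df = 0.000033.
Step 6: alpha = 0.1. reject H0.

rho = 0.9762, p = 0.000033, reject H0 at alpha = 0.1.


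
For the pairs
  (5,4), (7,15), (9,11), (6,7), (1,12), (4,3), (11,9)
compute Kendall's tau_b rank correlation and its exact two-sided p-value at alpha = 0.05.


Step 1: Enumerate the 21 unordered pairs (i,j) with i<j and classify each by sign(x_j-x_i) * sign(y_j-y_i).
  (1,2):dx=+2,dy=+11->C; (1,3):dx=+4,dy=+7->C; (1,4):dx=+1,dy=+3->C; (1,5):dx=-4,dy=+8->D
  (1,6):dx=-1,dy=-1->C; (1,7):dx=+6,dy=+5->C; (2,3):dx=+2,dy=-4->D; (2,4):dx=-1,dy=-8->C
  (2,5):dx=-6,dy=-3->C; (2,6):dx=-3,dy=-12->C; (2,7):dx=+4,dy=-6->D; (3,4):dx=-3,dy=-4->C
  (3,5):dx=-8,dy=+1->D; (3,6):dx=-5,dy=-8->C; (3,7):dx=+2,dy=-2->D; (4,5):dx=-5,dy=+5->D
  (4,6):dx=-2,dy=-4->C; (4,7):dx=+5,dy=+2->C; (5,6):dx=+3,dy=-9->D; (5,7):dx=+10,dy=-3->D
  (6,7):dx=+7,dy=+6->C
Step 2: C = 13, D = 8, total pairs = 21.
Step 3: tau = (C - D)/(n(n-1)/2) = (13 - 8)/21 = 0.238095.
Step 4: Exact two-sided p-value (enumerate n! = 5040 permutations of y under H0): p = 0.561905.
Step 5: alpha = 0.05. fail to reject H0.

tau_b = 0.2381 (C=13, D=8), p = 0.561905, fail to reject H0.


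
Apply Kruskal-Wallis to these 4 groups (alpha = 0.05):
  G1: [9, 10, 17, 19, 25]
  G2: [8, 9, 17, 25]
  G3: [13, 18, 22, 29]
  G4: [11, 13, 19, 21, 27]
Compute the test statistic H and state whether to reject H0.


Step 1: Combine all N = 18 observations and assign midranks.
sorted (value, group, rank): (8,G2,1), (9,G1,2.5), (9,G2,2.5), (10,G1,4), (11,G4,5), (13,G3,6.5), (13,G4,6.5), (17,G1,8.5), (17,G2,8.5), (18,G3,10), (19,G1,11.5), (19,G4,11.5), (21,G4,13), (22,G3,14), (25,G1,15.5), (25,G2,15.5), (27,G4,17), (29,G3,18)
Step 2: Sum ranks within each group.
R_1 = 42 (n_1 = 5)
R_2 = 27.5 (n_2 = 4)
R_3 = 48.5 (n_3 = 4)
R_4 = 53 (n_4 = 5)
Step 3: H = 12/(N(N+1)) * sum(R_i^2/n_i) - 3(N+1)
     = 12/(18*19) * (42^2/5 + 27.5^2/4 + 48.5^2/4 + 53^2/5) - 3*19
     = 0.035088 * 1691.72 - 57
     = 2.358772.
Step 4: Ties present; correction factor C = 1 - 30/(18^3 - 18) = 0.994840. Corrected H = 2.358772 / 0.994840 = 2.371006.
Step 5: Under H0, H ~ chi^2(3); p-value = 0.499055.
Step 6: alpha = 0.05. fail to reject H0.

H = 2.3710, df = 3, p = 0.499055, fail to reject H0.


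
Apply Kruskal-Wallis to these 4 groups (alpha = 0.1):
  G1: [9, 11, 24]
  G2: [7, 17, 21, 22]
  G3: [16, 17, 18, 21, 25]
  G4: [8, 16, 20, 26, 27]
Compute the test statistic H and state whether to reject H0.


Step 1: Combine all N = 17 observations and assign midranks.
sorted (value, group, rank): (7,G2,1), (8,G4,2), (9,G1,3), (11,G1,4), (16,G3,5.5), (16,G4,5.5), (17,G2,7.5), (17,G3,7.5), (18,G3,9), (20,G4,10), (21,G2,11.5), (21,G3,11.5), (22,G2,13), (24,G1,14), (25,G3,15), (26,G4,16), (27,G4,17)
Step 2: Sum ranks within each group.
R_1 = 21 (n_1 = 3)
R_2 = 33 (n_2 = 4)
R_3 = 48.5 (n_3 = 5)
R_4 = 50.5 (n_4 = 5)
Step 3: H = 12/(N(N+1)) * sum(R_i^2/n_i) - 3(N+1)
     = 12/(17*18) * (21^2/3 + 33^2/4 + 48.5^2/5 + 50.5^2/5) - 3*18
     = 0.039216 * 1399.75 - 54
     = 0.892157.
Step 4: Ties present; correction factor C = 1 - 18/(17^3 - 17) = 0.996324. Corrected H = 0.892157 / 0.996324 = 0.895449.
Step 5: Under H0, H ~ chi^2(3); p-value = 0.826526.
Step 6: alpha = 0.1. fail to reject H0.

H = 0.8954, df = 3, p = 0.826526, fail to reject H0.


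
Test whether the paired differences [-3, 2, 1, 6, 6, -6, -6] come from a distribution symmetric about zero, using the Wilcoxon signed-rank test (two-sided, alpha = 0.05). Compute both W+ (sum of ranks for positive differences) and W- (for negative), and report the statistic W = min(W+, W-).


Step 1: Drop any zero differences (none here) and take |d_i|.
|d| = [3, 2, 1, 6, 6, 6, 6]
Step 2: Midrank |d_i| (ties get averaged ranks).
ranks: |3|->3, |2|->2, |1|->1, |6|->5.5, |6|->5.5, |6|->5.5, |6|->5.5
Step 3: Attach original signs; sum ranks with positive sign and with negative sign.
W+ = 2 + 1 + 5.5 + 5.5 = 14
W- = 3 + 5.5 + 5.5 = 14
(Check: W+ + W- = 28 should equal n(n+1)/2 = 28.)
Step 4: Test statistic W = min(W+, W-) = 14.
Step 5: Ties in |d|, so use the tie-corrected normal approximation.
        E[W] = n(n+1)/4 = 7*8/4 = 14.
        Tie groups: |d|=6 (t=4); sum(t^3 - t) = 60.
        Var[W] = n(n+1)(2n+1)/24 - sum(t^3-t)/48 = 840/24 - 60/48 = 33.75.
        z = (W - E[W]) / sqrt(Var[W]) = (14 - 14) / 5.8095 = 0.0000.
        Two-sided p = 2*Phi(z) = 1.000000.
Step 6: alpha = 0.05. fail to reject H0.

W+ = 14, W- = 14, W = min = 14, p = 1.000000, fail to reject H0.


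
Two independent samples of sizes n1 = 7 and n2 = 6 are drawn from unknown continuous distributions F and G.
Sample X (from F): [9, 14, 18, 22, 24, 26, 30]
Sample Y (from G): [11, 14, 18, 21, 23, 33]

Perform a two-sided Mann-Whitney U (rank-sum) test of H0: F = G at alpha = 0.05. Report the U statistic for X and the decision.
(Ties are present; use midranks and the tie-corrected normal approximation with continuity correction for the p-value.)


Step 1: Combine and sort all 13 observations; assign midranks.
sorted (value, group): (9,X), (11,Y), (14,X), (14,Y), (18,X), (18,Y), (21,Y), (22,X), (23,Y), (24,X), (26,X), (30,X), (33,Y)
ranks: 9->1, 11->2, 14->3.5, 14->3.5, 18->5.5, 18->5.5, 21->7, 22->8, 23->9, 24->10, 26->11, 30->12, 33->13
Step 2: Rank sum for X: R1 = 1 + 3.5 + 5.5 + 8 + 10 + 11 + 12 = 51.
Step 3: U_X = R1 - n1(n1+1)/2 = 51 - 7*8/2 = 51 - 28 = 23.
       U_Y = n1*n2 - U_X = 42 - 23 = 19.
Step 4: Ties are present, so use the tie-corrected normal approximation (with continuity correction) for the p-value.
Step 5: p-value = 0.829863; compare to alpha = 0.05. fail to reject H0.

U_X = 23, p = 0.829863, fail to reject H0 at alpha = 0.05.


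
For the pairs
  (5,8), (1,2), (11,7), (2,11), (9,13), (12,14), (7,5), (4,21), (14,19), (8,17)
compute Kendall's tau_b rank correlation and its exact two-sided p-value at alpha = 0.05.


Step 1: Enumerate the 45 unordered pairs (i,j) with i<j and classify each by sign(x_j-x_i) * sign(y_j-y_i).
  (1,2):dx=-4,dy=-6->C; (1,3):dx=+6,dy=-1->D; (1,4):dx=-3,dy=+3->D; (1,5):dx=+4,dy=+5->C
  (1,6):dx=+7,dy=+6->C; (1,7):dx=+2,dy=-3->D; (1,8):dx=-1,dy=+13->D; (1,9):dx=+9,dy=+11->C
  (1,10):dx=+3,dy=+9->C; (2,3):dx=+10,dy=+5->C; (2,4):dx=+1,dy=+9->C; (2,5):dx=+8,dy=+11->C
  (2,6):dx=+11,dy=+12->C; (2,7):dx=+6,dy=+3->C; (2,8):dx=+3,dy=+19->C; (2,9):dx=+13,dy=+17->C
  (2,10):dx=+7,dy=+15->C; (3,4):dx=-9,dy=+4->D; (3,5):dx=-2,dy=+6->D; (3,6):dx=+1,dy=+7->C
  (3,7):dx=-4,dy=-2->C; (3,8):dx=-7,dy=+14->D; (3,9):dx=+3,dy=+12->C; (3,10):dx=-3,dy=+10->D
  (4,5):dx=+7,dy=+2->C; (4,6):dx=+10,dy=+3->C; (4,7):dx=+5,dy=-6->D; (4,8):dx=+2,dy=+10->C
  (4,9):dx=+12,dy=+8->C; (4,10):dx=+6,dy=+6->C; (5,6):dx=+3,dy=+1->C; (5,7):dx=-2,dy=-8->C
  (5,8):dx=-5,dy=+8->D; (5,9):dx=+5,dy=+6->C; (5,10):dx=-1,dy=+4->D; (6,7):dx=-5,dy=-9->C
  (6,8):dx=-8,dy=+7->D; (6,9):dx=+2,dy=+5->C; (6,10):dx=-4,dy=+3->D; (7,8):dx=-3,dy=+16->D
  (7,9):dx=+7,dy=+14->C; (7,10):dx=+1,dy=+12->C; (8,9):dx=+10,dy=-2->D; (8,10):dx=+4,dy=-4->D
  (9,10):dx=-6,dy=-2->C
Step 2: C = 29, D = 16, total pairs = 45.
Step 3: tau = (C - D)/(n(n-1)/2) = (29 - 16)/45 = 0.288889.
Step 4: Exact two-sided p-value (enumerate n! = 3628800 permutations of y under H0): p = 0.291248.
Step 5: alpha = 0.05. fail to reject H0.

tau_b = 0.2889 (C=29, D=16), p = 0.291248, fail to reject H0.


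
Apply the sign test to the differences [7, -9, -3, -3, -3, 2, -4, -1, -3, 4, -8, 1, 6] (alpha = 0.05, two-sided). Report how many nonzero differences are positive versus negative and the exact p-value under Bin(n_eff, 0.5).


Step 1: Discard zero differences. Original n = 13; n_eff = number of nonzero differences = 13.
Nonzero differences (with sign): +7, -9, -3, -3, -3, +2, -4, -1, -3, +4, -8, +1, +6
Step 2: Count signs: positive = 5, negative = 8.
Step 3: Under H0: P(positive) = 0.5, so the number of positives S ~ Bin(13, 0.5).
Step 4: Two-sided exact p-value = sum of Bin(13,0.5) probabilities at or below the observed probability = 0.581055.
Step 5: alpha = 0.05. fail to reject H0.

n_eff = 13, pos = 5, neg = 8, p = 0.581055, fail to reject H0.


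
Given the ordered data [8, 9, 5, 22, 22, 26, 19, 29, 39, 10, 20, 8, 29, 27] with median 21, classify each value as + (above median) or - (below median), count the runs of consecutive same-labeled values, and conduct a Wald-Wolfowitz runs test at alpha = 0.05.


Step 1: Compute median = 21; label A = above, B = below.
Labels in order: BBBAAABAABBBAA  (n_A = 7, n_B = 7)
Step 2: Count runs R = 6.
Step 3: Under H0 (random ordering), E[R] = 2*n_A*n_B/(n_A+n_B) + 1 = 2*7*7/14 + 1 = 8.0000.
        Var[R] = 2*n_A*n_B*(2*n_A*n_B - n_A - n_B) / ((n_A+n_B)^2 * (n_A+n_B-1)) = 8232/2548 = 3.2308.
        SD[R] = 1.7974.
Step 4: Continuity-corrected z = (R + 0.5 - E[R]) / SD[R] = (6 + 0.5 - 8.0000) / 1.7974 = -0.8345.
Step 5: Two-sided p-value via normal approximation = 2*(1 - Phi(|z|)) = 0.403986.
Step 6: alpha = 0.05. fail to reject H0.

R = 6, z = -0.8345, p = 0.403986, fail to reject H0.


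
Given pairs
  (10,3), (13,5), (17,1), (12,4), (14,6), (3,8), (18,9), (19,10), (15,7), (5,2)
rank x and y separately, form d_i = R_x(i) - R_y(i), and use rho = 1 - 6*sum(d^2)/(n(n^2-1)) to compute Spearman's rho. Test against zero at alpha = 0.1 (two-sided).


Step 1: Rank x and y separately (midranks; no ties here).
rank(x): 10->3, 13->5, 17->8, 12->4, 14->6, 3->1, 18->9, 19->10, 15->7, 5->2
rank(y): 3->3, 5->5, 1->1, 4->4, 6->6, 8->8, 9->9, 10->10, 7->7, 2->2
Step 2: d_i = R_x(i) - R_y(i); compute d_i^2.
  (3-3)^2=0, (5-5)^2=0, (8-1)^2=49, (4-4)^2=0, (6-6)^2=0, (1-8)^2=49, (9-9)^2=0, (10-10)^2=0, (7-7)^2=0, (2-2)^2=0
sum(d^2) = 98.
Step 3: rho = 1 - 6*98 / (10*(10^2 - 1)) = 1 - 588/990 = 0.406061.
Step 4: Under H0, t = rho * sqrt((n-2)/(1-rho^2)) = 1.2568 ~ t(8).
Step 5: Two-sided p-value from the t-distribution with 8 df = 0.244282.
Step 6: alpha = 0.1. fail to reject H0.

rho = 0.4061, p = 0.244282, fail to reject H0 at alpha = 0.1.


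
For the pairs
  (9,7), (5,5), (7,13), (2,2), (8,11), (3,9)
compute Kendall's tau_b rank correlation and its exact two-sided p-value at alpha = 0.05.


Step 1: Enumerate the 15 unordered pairs (i,j) with i<j and classify each by sign(x_j-x_i) * sign(y_j-y_i).
  (1,2):dx=-4,dy=-2->C; (1,3):dx=-2,dy=+6->D; (1,4):dx=-7,dy=-5->C; (1,5):dx=-1,dy=+4->D
  (1,6):dx=-6,dy=+2->D; (2,3):dx=+2,dy=+8->C; (2,4):dx=-3,dy=-3->C; (2,5):dx=+3,dy=+6->C
  (2,6):dx=-2,dy=+4->D; (3,4):dx=-5,dy=-11->C; (3,5):dx=+1,dy=-2->D; (3,6):dx=-4,dy=-4->C
  (4,5):dx=+6,dy=+9->C; (4,6):dx=+1,dy=+7->C; (5,6):dx=-5,dy=-2->C
Step 2: C = 10, D = 5, total pairs = 15.
Step 3: tau = (C - D)/(n(n-1)/2) = (10 - 5)/15 = 0.333333.
Step 4: Exact two-sided p-value (enumerate n! = 720 permutations of y under H0): p = 0.469444.
Step 5: alpha = 0.05. fail to reject H0.

tau_b = 0.3333 (C=10, D=5), p = 0.469444, fail to reject H0.


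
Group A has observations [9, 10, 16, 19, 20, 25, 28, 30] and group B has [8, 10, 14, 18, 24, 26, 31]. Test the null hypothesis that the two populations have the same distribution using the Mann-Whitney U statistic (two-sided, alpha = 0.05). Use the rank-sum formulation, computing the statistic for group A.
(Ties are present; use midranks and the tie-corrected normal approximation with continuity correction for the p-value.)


Step 1: Combine and sort all 15 observations; assign midranks.
sorted (value, group): (8,Y), (9,X), (10,X), (10,Y), (14,Y), (16,X), (18,Y), (19,X), (20,X), (24,Y), (25,X), (26,Y), (28,X), (30,X), (31,Y)
ranks: 8->1, 9->2, 10->3.5, 10->3.5, 14->5, 16->6, 18->7, 19->8, 20->9, 24->10, 25->11, 26->12, 28->13, 30->14, 31->15
Step 2: Rank sum for X: R1 = 2 + 3.5 + 6 + 8 + 9 + 11 + 13 + 14 = 66.5.
Step 3: U_X = R1 - n1(n1+1)/2 = 66.5 - 8*9/2 = 66.5 - 36 = 30.5.
       U_Y = n1*n2 - U_X = 56 - 30.5 = 25.5.
Step 4: Ties are present, so use the tie-corrected normal approximation (with continuity correction) for the p-value.
Step 5: p-value = 0.816801; compare to alpha = 0.05. fail to reject H0.

U_X = 30.5, p = 0.816801, fail to reject H0 at alpha = 0.05.


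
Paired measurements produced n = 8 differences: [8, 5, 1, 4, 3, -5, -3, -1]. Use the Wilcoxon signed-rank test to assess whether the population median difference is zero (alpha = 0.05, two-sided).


Step 1: Drop any zero differences (none here) and take |d_i|.
|d| = [8, 5, 1, 4, 3, 5, 3, 1]
Step 2: Midrank |d_i| (ties get averaged ranks).
ranks: |8|->8, |5|->6.5, |1|->1.5, |4|->5, |3|->3.5, |5|->6.5, |3|->3.5, |1|->1.5
Step 3: Attach original signs; sum ranks with positive sign and with negative sign.
W+ = 8 + 6.5 + 1.5 + 5 + 3.5 = 24.5
W- = 6.5 + 3.5 + 1.5 = 11.5
(Check: W+ + W- = 36 should equal n(n+1)/2 = 36.)
Step 4: Test statistic W = min(W+, W-) = 11.5.
Step 5: Ties in |d|, so use the tie-corrected normal approximation.
        E[W] = n(n+1)/4 = 8*9/4 = 18.
        Tie groups: |d|=1 (t=2), |d|=3 (t=2), |d|=5 (t=2); sum(t^3 - t) = 18.
        Var[W] = n(n+1)(2n+1)/24 - sum(t^3-t)/48 = 1224/24 - 18/48 = 50.625.
        z = (W - E[W]) / sqrt(Var[W]) = (11.5 - 18) / 7.1151 = -0.9135.
        Two-sided p = 2*Phi(z) = 0.360955.
Step 6: alpha = 0.05. fail to reject H0.

W+ = 24.5, W- = 11.5, W = min = 11.5, p = 0.360955, fail to reject H0.


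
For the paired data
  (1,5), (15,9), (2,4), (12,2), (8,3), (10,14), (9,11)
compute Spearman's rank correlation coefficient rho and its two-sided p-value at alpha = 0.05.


Step 1: Rank x and y separately (midranks; no ties here).
rank(x): 1->1, 15->7, 2->2, 12->6, 8->3, 10->5, 9->4
rank(y): 5->4, 9->5, 4->3, 2->1, 3->2, 14->7, 11->6
Step 2: d_i = R_x(i) - R_y(i); compute d_i^2.
  (1-4)^2=9, (7-5)^2=4, (2-3)^2=1, (6-1)^2=25, (3-2)^2=1, (5-7)^2=4, (4-6)^2=4
sum(d^2) = 48.
Step 3: rho = 1 - 6*48 / (7*(7^2 - 1)) = 1 - 288/336 = 0.142857.
Step 4: Under H0, t = rho * sqrt((n-2)/(1-rho^2)) = 0.3227 ~ t(5).
Step 5: Two-sided p-value from the t-distribution with 5 df = 0.759945.
Step 6: alpha = 0.05. fail to reject H0.

rho = 0.1429, p = 0.759945, fail to reject H0 at alpha = 0.05.


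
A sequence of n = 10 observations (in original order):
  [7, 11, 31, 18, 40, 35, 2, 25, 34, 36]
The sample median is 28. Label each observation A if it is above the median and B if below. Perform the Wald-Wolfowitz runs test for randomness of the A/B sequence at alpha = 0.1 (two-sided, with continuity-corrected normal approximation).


Step 1: Compute median = 28; label A = above, B = below.
Labels in order: BBABAABBAA  (n_A = 5, n_B = 5)
Step 2: Count runs R = 6.
Step 3: Under H0 (random ordering), E[R] = 2*n_A*n_B/(n_A+n_B) + 1 = 2*5*5/10 + 1 = 6.0000.
        Var[R] = 2*n_A*n_B*(2*n_A*n_B - n_A - n_B) / ((n_A+n_B)^2 * (n_A+n_B-1)) = 2000/900 = 2.2222.
        SD[R] = 1.4907.
Step 4: R = E[R], so z = 0 with no continuity correction.
Step 5: Two-sided p-value via normal approximation = 2*(1 - Phi(|z|)) = 1.000000.
Step 6: alpha = 0.1. fail to reject H0.

R = 6, z = 0.0000, p = 1.000000, fail to reject H0.


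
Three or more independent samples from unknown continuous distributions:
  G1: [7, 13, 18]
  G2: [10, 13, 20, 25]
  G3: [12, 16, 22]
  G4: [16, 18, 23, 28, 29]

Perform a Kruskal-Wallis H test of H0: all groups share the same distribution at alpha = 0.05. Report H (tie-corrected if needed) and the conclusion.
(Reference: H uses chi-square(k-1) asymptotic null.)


Step 1: Combine all N = 15 observations and assign midranks.
sorted (value, group, rank): (7,G1,1), (10,G2,2), (12,G3,3), (13,G1,4.5), (13,G2,4.5), (16,G3,6.5), (16,G4,6.5), (18,G1,8.5), (18,G4,8.5), (20,G2,10), (22,G3,11), (23,G4,12), (25,G2,13), (28,G4,14), (29,G4,15)
Step 2: Sum ranks within each group.
R_1 = 14 (n_1 = 3)
R_2 = 29.5 (n_2 = 4)
R_3 = 20.5 (n_3 = 3)
R_4 = 56 (n_4 = 5)
Step 3: H = 12/(N(N+1)) * sum(R_i^2/n_i) - 3(N+1)
     = 12/(15*16) * (14^2/3 + 29.5^2/4 + 20.5^2/3 + 56^2/5) - 3*16
     = 0.050000 * 1050.18 - 48
     = 4.508958.
Step 4: Ties present; correction factor C = 1 - 18/(15^3 - 15) = 0.994643. Corrected H = 4.508958 / 0.994643 = 4.533244.
Step 5: Under H0, H ~ chi^2(3); p-value = 0.209344.
Step 6: alpha = 0.05. fail to reject H0.

H = 4.5332, df = 3, p = 0.209344, fail to reject H0.


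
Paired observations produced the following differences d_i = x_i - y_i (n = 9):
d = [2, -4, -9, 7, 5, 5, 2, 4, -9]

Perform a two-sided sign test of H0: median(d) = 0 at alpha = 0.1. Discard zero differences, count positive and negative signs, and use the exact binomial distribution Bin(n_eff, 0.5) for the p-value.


Step 1: Discard zero differences. Original n = 9; n_eff = number of nonzero differences = 9.
Nonzero differences (with sign): +2, -4, -9, +7, +5, +5, +2, +4, -9
Step 2: Count signs: positive = 6, negative = 3.
Step 3: Under H0: P(positive) = 0.5, so the number of positives S ~ Bin(9, 0.5).
Step 4: Two-sided exact p-value = sum of Bin(9,0.5) probabilities at or below the observed probability = 0.507812.
Step 5: alpha = 0.1. fail to reject H0.

n_eff = 9, pos = 6, neg = 3, p = 0.507812, fail to reject H0.


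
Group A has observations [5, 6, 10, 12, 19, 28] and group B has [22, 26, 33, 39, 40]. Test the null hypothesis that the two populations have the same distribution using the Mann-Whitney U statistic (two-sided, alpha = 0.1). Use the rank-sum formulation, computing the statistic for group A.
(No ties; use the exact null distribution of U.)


Step 1: Combine and sort all 11 observations; assign midranks.
sorted (value, group): (5,X), (6,X), (10,X), (12,X), (19,X), (22,Y), (26,Y), (28,X), (33,Y), (39,Y), (40,Y)
ranks: 5->1, 6->2, 10->3, 12->4, 19->5, 22->6, 26->7, 28->8, 33->9, 39->10, 40->11
Step 2: Rank sum for X: R1 = 1 + 2 + 3 + 4 + 5 + 8 = 23.
Step 3: U_X = R1 - n1(n1+1)/2 = 23 - 6*7/2 = 23 - 21 = 2.
       U_Y = n1*n2 - U_X = 30 - 2 = 28.
Step 4: No ties, so the exact null distribution of U (based on enumerating the C(11,6) = 462 equally likely rank assignments) gives the two-sided p-value.
Step 5: p-value = 0.017316; compare to alpha = 0.1. reject H0.

U_X = 2, p = 0.017316, reject H0 at alpha = 0.1.


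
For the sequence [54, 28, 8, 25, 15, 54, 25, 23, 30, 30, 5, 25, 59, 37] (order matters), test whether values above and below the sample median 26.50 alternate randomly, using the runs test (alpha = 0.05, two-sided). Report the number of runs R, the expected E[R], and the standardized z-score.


Step 1: Compute median = 26.50; label A = above, B = below.
Labels in order: AABBBABBAABBAA  (n_A = 7, n_B = 7)
Step 2: Count runs R = 7.
Step 3: Under H0 (random ordering), E[R] = 2*n_A*n_B/(n_A+n_B) + 1 = 2*7*7/14 + 1 = 8.0000.
        Var[R] = 2*n_A*n_B*(2*n_A*n_B - n_A - n_B) / ((n_A+n_B)^2 * (n_A+n_B-1)) = 8232/2548 = 3.2308.
        SD[R] = 1.7974.
Step 4: Continuity-corrected z = (R + 0.5 - E[R]) / SD[R] = (7 + 0.5 - 8.0000) / 1.7974 = -0.2782.
Step 5: Two-sided p-value via normal approximation = 2*(1 - Phi(|z|)) = 0.780879.
Step 6: alpha = 0.05. fail to reject H0.

R = 7, z = -0.2782, p = 0.780879, fail to reject H0.


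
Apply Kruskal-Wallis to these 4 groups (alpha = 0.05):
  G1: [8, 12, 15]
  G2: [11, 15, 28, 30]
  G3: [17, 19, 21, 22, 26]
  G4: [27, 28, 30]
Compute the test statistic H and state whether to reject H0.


Step 1: Combine all N = 15 observations and assign midranks.
sorted (value, group, rank): (8,G1,1), (11,G2,2), (12,G1,3), (15,G1,4.5), (15,G2,4.5), (17,G3,6), (19,G3,7), (21,G3,8), (22,G3,9), (26,G3,10), (27,G4,11), (28,G2,12.5), (28,G4,12.5), (30,G2,14.5), (30,G4,14.5)
Step 2: Sum ranks within each group.
R_1 = 8.5 (n_1 = 3)
R_2 = 33.5 (n_2 = 4)
R_3 = 40 (n_3 = 5)
R_4 = 38 (n_4 = 3)
Step 3: H = 12/(N(N+1)) * sum(R_i^2/n_i) - 3(N+1)
     = 12/(15*16) * (8.5^2/3 + 33.5^2/4 + 40^2/5 + 38^2/3) - 3*16
     = 0.050000 * 1105.98 - 48
     = 7.298958.
Step 4: Ties present; correction factor C = 1 - 18/(15^3 - 15) = 0.994643. Corrected H = 7.298958 / 0.994643 = 7.338270.
Step 5: Under H0, H ~ chi^2(3); p-value = 0.061863.
Step 6: alpha = 0.05. fail to reject H0.

H = 7.3383, df = 3, p = 0.061863, fail to reject H0.


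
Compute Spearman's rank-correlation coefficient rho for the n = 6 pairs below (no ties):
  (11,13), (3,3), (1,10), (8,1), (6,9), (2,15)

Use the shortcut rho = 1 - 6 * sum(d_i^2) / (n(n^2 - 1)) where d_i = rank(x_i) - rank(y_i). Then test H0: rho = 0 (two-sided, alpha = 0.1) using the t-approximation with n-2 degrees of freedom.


Step 1: Rank x and y separately (midranks; no ties here).
rank(x): 11->6, 3->3, 1->1, 8->5, 6->4, 2->2
rank(y): 13->5, 3->2, 10->4, 1->1, 9->3, 15->6
Step 2: d_i = R_x(i) - R_y(i); compute d_i^2.
  (6-5)^2=1, (3-2)^2=1, (1-4)^2=9, (5-1)^2=16, (4-3)^2=1, (2-6)^2=16
sum(d^2) = 44.
Step 3: rho = 1 - 6*44 / (6*(6^2 - 1)) = 1 - 264/210 = -0.257143.
Step 4: Under H0, t = rho * sqrt((n-2)/(1-rho^2)) = -0.5322 ~ t(4).
Step 5: Two-sided p-value from the t-distribution with 4 df = 0.622787.
Step 6: alpha = 0.1. fail to reject H0.

rho = -0.2571, p = 0.622787, fail to reject H0 at alpha = 0.1.


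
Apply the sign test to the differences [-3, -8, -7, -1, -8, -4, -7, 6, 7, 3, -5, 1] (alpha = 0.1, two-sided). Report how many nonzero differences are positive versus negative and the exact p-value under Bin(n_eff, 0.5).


Step 1: Discard zero differences. Original n = 12; n_eff = number of nonzero differences = 12.
Nonzero differences (with sign): -3, -8, -7, -1, -8, -4, -7, +6, +7, +3, -5, +1
Step 2: Count signs: positive = 4, negative = 8.
Step 3: Under H0: P(positive) = 0.5, so the number of positives S ~ Bin(12, 0.5).
Step 4: Two-sided exact p-value = sum of Bin(12,0.5) probabilities at or below the observed probability = 0.387695.
Step 5: alpha = 0.1. fail to reject H0.

n_eff = 12, pos = 4, neg = 8, p = 0.387695, fail to reject H0.
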